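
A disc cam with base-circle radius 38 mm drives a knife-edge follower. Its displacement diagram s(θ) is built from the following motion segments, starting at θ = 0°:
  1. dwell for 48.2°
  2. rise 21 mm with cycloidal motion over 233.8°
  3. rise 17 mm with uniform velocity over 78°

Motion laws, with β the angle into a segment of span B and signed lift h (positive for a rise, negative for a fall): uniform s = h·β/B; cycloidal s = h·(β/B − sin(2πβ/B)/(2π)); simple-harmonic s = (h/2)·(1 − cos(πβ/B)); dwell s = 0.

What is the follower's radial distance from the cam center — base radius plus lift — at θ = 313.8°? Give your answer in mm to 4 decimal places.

seg 1 [0°–48.2°] dwell: s stays 0.0000
seg 2 [48.2°–282°] cycloidal, h=21: full span → s += 21 → s = 21.0000
seg 3 [282°–360°] uniform, h=17: θ=313.8° here. β=31.8, B=78. 17·31.8/78 = 6.9308 → s = 27.9308
radial distance = base radius + s = 38 + 27.9308 = 65.9308

65.9308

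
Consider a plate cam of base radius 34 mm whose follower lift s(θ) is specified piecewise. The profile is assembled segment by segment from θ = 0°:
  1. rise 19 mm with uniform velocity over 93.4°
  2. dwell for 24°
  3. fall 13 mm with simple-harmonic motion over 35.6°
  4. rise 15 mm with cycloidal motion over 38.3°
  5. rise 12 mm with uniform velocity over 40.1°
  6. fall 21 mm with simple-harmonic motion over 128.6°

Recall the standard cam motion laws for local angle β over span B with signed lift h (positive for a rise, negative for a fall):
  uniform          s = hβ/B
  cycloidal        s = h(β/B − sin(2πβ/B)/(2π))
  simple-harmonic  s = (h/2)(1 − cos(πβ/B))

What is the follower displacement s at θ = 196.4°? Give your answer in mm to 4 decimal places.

seg 1 [0°–93.4°] uniform, h=19: full span → s += 19 → s = 19.0000
seg 2 [93.4°–117.4°] dwell: s stays 19.0000
seg 3 [117.4°–153°] simple-harmonic, h=-13: full span → s += -13 → s = 6.0000
seg 4 [153°–191.3°] cycloidal, h=15: full span → s += 15 → s = 21.0000
seg 5 [191.3°–231.4°] uniform, h=12: θ=196.4° here. β=5.1, B=40.1. 12·5.1/40.1 = 1.5262 → s = 22.5262

22.5262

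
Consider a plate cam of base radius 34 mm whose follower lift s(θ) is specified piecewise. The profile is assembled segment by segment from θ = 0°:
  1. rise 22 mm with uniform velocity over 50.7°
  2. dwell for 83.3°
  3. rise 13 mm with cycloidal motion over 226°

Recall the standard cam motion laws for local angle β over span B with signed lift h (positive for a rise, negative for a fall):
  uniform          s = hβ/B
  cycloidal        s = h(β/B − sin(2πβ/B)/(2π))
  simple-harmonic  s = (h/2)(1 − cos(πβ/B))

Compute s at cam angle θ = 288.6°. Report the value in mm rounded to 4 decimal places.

seg 1 [0°–50.7°] uniform, h=22: full span → s += 22 → s = 22.0000
seg 2 [50.7°–134°] dwell: s stays 22.0000
seg 3 [134°–360°] cycloidal, h=13: θ=288.6° here. β=154.6, B=226. 13·(0.6841 − sin(2π·0.6841)/(2π)) = 10.7869 → s = 32.7869

32.7869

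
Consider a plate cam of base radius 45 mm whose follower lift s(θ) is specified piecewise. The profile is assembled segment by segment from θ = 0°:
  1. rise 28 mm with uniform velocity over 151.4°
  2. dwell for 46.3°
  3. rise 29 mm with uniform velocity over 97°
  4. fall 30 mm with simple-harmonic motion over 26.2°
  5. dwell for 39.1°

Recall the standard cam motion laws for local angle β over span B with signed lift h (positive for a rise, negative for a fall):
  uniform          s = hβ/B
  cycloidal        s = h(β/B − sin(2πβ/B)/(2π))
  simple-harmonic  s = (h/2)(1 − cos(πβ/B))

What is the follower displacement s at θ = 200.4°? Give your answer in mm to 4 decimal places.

seg 1 [0°–151.4°] uniform, h=28: full span → s += 28 → s = 28.0000
seg 2 [151.4°–197.7°] dwell: s stays 28.0000
seg 3 [197.7°–294.7°] uniform, h=29: θ=200.4° here. β=2.7, B=97. 29·2.7/97 = 0.8072 → s = 28.8072

28.8072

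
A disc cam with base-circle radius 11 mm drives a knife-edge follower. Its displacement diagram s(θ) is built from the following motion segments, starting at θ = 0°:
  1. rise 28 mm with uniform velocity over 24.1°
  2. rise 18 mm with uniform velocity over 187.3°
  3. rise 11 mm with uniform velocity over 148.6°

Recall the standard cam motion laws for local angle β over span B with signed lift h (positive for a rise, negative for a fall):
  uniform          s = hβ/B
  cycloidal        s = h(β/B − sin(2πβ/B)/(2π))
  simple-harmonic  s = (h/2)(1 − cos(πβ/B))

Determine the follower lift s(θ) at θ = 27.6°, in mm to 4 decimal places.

seg 1 [0°–24.1°] uniform, h=28: full span → s += 28 → s = 28.0000
seg 2 [24.1°–211.4°] uniform, h=18: θ=27.6° here. β=3.5, B=187.3. 18·3.5/187.3 = 0.3364 → s = 28.3364

28.3364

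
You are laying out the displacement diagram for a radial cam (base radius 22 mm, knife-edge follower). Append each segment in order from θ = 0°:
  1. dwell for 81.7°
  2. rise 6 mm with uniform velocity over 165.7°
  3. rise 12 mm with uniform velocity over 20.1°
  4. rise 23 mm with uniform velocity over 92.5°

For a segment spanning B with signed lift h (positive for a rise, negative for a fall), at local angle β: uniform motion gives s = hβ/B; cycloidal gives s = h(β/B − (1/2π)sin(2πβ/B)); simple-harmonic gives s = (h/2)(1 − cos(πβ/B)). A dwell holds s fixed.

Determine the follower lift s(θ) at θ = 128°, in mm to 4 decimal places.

seg 1 [0°–81.7°] dwell: s stays 0.0000
seg 2 [81.7°–247.4°] uniform, h=6: θ=128° here. β=46.3, B=165.7. 6·46.3/165.7 = 1.6765 → s = 1.6765

1.6765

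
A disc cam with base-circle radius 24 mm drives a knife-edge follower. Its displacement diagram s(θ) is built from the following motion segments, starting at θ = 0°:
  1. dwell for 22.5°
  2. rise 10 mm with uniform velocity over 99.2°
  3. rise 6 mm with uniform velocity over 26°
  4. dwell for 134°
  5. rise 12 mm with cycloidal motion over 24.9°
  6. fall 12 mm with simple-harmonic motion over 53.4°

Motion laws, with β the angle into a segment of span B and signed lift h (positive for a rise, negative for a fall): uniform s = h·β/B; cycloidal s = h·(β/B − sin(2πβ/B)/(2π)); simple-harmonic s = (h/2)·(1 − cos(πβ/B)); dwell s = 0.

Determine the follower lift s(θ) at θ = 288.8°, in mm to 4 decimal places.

seg 1 [0°–22.5°] dwell: s stays 0.0000
seg 2 [22.5°–121.7°] uniform, h=10: full span → s += 10 → s = 10.0000
seg 3 [121.7°–147.7°] uniform, h=6: full span → s += 6 → s = 16.0000
seg 4 [147.7°–281.7°] dwell: s stays 16.0000
seg 5 [281.7°–306.6°] cycloidal, h=12: θ=288.8° here. β=7.1, B=24.9. 12·(0.2851 − sin(2π·0.2851)/(2π)) = 1.5582 → s = 17.5582

17.5582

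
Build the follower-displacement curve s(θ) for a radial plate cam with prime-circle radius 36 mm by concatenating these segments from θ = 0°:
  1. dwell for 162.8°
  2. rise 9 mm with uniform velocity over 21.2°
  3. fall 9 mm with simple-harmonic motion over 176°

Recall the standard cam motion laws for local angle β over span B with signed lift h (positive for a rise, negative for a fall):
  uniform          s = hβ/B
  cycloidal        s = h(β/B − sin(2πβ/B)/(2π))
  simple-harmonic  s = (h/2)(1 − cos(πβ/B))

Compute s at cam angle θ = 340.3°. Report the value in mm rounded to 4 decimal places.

seg 1 [0°–162.8°] dwell: s stays 0.0000
seg 2 [162.8°–184°] uniform, h=9: full span → s += 9 → s = 9.0000
seg 3 [184°–360°] simple-harmonic, h=-9: θ=340.3° here. β=156.3, B=176. -9/2·(1 − cos(π·0.8881)) = -8.7246 → s = 0.2754

0.2754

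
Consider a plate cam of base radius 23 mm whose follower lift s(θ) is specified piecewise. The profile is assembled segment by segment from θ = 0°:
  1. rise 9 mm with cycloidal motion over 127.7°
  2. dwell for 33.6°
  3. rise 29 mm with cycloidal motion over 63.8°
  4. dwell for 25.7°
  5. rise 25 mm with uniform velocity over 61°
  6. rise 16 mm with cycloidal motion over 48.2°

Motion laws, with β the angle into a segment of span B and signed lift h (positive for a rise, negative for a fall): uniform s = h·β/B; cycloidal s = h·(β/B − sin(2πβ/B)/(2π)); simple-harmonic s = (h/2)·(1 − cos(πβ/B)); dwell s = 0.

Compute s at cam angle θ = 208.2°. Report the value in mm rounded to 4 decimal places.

seg 1 [0°–127.7°] cycloidal, h=9: full span → s += 9 → s = 9.0000
seg 2 [127.7°–161.3°] dwell: s stays 9.0000
seg 3 [161.3°–225.1°] cycloidal, h=29: θ=208.2° here. β=46.9, B=63.8. 29·(0.7351 − sin(2π·0.7351)/(2π)) = 25.9135 → s = 34.9135

34.9135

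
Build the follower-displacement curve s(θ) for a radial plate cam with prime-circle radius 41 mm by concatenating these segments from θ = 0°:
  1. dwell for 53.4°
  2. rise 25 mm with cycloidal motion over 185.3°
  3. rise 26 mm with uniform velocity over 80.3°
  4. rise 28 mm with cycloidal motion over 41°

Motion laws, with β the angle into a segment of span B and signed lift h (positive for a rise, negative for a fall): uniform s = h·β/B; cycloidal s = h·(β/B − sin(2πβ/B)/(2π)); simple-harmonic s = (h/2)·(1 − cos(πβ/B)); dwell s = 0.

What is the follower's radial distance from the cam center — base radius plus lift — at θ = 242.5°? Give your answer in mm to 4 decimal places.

seg 1 [0°–53.4°] dwell: s stays 0.0000
seg 2 [53.4°–238.7°] cycloidal, h=25: full span → s += 25 → s = 25.0000
seg 3 [238.7°–319°] uniform, h=26: θ=242.5° here. β=3.8, B=80.3. 26·3.8/80.3 = 1.2304 → s = 26.2304
radial distance = base radius + s = 41 + 26.2304 = 67.2304

67.2304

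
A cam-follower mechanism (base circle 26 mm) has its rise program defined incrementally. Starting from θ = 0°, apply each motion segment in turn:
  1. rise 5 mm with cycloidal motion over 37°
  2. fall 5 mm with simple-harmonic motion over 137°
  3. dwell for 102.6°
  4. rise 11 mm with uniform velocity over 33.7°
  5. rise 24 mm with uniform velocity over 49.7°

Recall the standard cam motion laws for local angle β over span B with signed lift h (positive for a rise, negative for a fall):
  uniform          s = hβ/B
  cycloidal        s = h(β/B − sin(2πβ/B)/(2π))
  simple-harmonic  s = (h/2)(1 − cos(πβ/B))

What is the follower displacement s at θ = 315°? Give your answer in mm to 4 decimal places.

seg 1 [0°–37°] cycloidal, h=5: full span → s += 5 → s = 5.0000
seg 2 [37°–174°] simple-harmonic, h=-5: full span → s += -5 → s = 0.0000
seg 3 [174°–276.6°] dwell: s stays 0.0000
seg 4 [276.6°–310.3°] uniform, h=11: full span → s += 11 → s = 11.0000
seg 5 [310.3°–360°] uniform, h=24: θ=315° here. β=4.7, B=49.7. 24·4.7/49.7 = 2.2696 → s = 13.2696

13.2696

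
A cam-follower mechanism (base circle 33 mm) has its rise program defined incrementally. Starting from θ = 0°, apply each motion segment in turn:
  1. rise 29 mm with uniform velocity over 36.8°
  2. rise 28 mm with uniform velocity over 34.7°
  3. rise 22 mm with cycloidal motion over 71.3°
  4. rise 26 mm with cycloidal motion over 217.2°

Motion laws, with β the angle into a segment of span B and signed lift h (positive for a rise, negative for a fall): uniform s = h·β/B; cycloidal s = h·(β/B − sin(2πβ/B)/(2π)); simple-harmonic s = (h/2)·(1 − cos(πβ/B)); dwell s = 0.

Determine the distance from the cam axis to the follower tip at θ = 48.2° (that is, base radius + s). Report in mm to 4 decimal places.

seg 1 [0°–36.8°] uniform, h=29: full span → s += 29 → s = 29.0000
seg 2 [36.8°–71.5°] uniform, h=28: θ=48.2° here. β=11.4, B=34.7. 28·11.4/34.7 = 9.1988 → s = 38.1988
radial distance = base radius + s = 33 + 38.1988 = 71.1988

71.1988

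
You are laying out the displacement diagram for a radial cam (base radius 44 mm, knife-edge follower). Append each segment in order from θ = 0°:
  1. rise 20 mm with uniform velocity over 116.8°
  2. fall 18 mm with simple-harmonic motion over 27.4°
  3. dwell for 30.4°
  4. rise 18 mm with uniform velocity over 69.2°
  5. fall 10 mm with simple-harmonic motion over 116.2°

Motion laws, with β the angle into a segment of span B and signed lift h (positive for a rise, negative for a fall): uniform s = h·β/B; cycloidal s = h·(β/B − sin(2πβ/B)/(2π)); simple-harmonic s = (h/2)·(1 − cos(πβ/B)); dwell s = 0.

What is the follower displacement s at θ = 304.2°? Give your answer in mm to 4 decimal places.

seg 1 [0°–116.8°] uniform, h=20: full span → s += 20 → s = 20.0000
seg 2 [116.8°–144.2°] simple-harmonic, h=-18: full span → s += -18 → s = 2.0000
seg 3 [144.2°–174.6°] dwell: s stays 2.0000
seg 4 [174.6°–243.8°] uniform, h=18: full span → s += 18 → s = 20.0000
seg 5 [243.8°–360°] simple-harmonic, h=-10: θ=304.2° here. β=60.4, B=116.2. -10/2·(1 − cos(π·0.5198)) = -5.3107 → s = 14.6893

14.6893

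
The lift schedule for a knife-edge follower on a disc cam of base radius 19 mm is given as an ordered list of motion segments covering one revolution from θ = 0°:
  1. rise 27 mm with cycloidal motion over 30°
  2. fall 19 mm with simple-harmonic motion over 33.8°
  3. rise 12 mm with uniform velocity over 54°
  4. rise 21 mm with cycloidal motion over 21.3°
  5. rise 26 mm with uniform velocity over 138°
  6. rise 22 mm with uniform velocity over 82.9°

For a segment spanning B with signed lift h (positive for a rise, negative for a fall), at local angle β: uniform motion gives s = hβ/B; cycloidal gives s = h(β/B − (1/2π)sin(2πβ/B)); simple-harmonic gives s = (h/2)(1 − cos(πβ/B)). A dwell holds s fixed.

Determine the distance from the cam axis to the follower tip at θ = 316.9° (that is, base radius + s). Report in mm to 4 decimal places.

seg 1 [0°–30°] cycloidal, h=27: full span → s += 27 → s = 27.0000
seg 2 [30°–63.8°] simple-harmonic, h=-19: full span → s += -19 → s = 8.0000
seg 3 [63.8°–117.8°] uniform, h=12: full span → s += 12 → s = 20.0000
seg 4 [117.8°–139.1°] cycloidal, h=21: full span → s += 21 → s = 41.0000
seg 5 [139.1°–277.1°] uniform, h=26: full span → s += 26 → s = 67.0000
seg 6 [277.1°–360°] uniform, h=22: θ=316.9° here. β=39.8, B=82.9. 22·39.8/82.9 = 10.5621 → s = 77.5621
radial distance = base radius + s = 19 + 77.5621 = 96.5621

96.5621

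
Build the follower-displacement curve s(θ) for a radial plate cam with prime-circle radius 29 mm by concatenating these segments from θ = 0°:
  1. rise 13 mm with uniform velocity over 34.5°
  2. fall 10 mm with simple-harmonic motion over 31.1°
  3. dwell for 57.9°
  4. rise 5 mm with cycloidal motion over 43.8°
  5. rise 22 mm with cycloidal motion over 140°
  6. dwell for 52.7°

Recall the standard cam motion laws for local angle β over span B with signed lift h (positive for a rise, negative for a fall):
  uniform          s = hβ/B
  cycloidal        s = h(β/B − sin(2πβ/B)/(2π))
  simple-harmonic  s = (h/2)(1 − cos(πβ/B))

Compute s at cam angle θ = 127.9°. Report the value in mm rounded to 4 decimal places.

seg 1 [0°–34.5°] uniform, h=13: full span → s += 13 → s = 13.0000
seg 2 [34.5°–65.6°] simple-harmonic, h=-10: full span → s += -10 → s = 3.0000
seg 3 [65.6°–123.5°] dwell: s stays 3.0000
seg 4 [123.5°–167.3°] cycloidal, h=5: θ=127.9° here. β=4.4, B=43.8. 5·(0.1005 − sin(2π·0.1005)/(2π)) = 0.0327 → s = 3.0327

3.0327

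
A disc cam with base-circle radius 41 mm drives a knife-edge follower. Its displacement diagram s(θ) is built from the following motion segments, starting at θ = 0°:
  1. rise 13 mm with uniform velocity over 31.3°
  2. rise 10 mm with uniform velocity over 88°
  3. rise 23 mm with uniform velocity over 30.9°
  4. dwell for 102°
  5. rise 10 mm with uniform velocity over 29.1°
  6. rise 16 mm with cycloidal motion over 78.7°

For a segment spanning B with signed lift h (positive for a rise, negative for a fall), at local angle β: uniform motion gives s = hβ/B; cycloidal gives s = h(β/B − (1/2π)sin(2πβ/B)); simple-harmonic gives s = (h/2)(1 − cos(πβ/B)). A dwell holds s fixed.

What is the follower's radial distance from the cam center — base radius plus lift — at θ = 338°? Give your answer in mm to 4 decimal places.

seg 1 [0°–31.3°] uniform, h=13: full span → s += 13 → s = 13.0000
seg 2 [31.3°–119.3°] uniform, h=10: full span → s += 10 → s = 23.0000
seg 3 [119.3°–150.2°] uniform, h=23: full span → s += 23 → s = 46.0000
seg 4 [150.2°–252.2°] dwell: s stays 46.0000
seg 5 [252.2°–281.3°] uniform, h=10: full span → s += 10 → s = 56.0000
seg 6 [281.3°–360°] cycloidal, h=16: θ=338° here. β=56.7, B=78.7. 16·(0.7205 − sin(2π·0.7205)/(2π)) = 14.0301 → s = 70.0301
radial distance = base radius + s = 41 + 70.0301 = 111.0301

111.0301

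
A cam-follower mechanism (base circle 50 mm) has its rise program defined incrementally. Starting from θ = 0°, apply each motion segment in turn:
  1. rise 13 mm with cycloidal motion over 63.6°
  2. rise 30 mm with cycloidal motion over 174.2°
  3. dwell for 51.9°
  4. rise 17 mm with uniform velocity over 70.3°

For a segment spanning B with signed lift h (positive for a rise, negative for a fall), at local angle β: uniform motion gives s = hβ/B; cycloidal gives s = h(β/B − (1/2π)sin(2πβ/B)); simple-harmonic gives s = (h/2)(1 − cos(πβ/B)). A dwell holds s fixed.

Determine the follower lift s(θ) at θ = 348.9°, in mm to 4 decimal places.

seg 1 [0°–63.6°] cycloidal, h=13: full span → s += 13 → s = 13.0000
seg 2 [63.6°–237.8°] cycloidal, h=30: full span → s += 30 → s = 43.0000
seg 3 [237.8°–289.7°] dwell: s stays 43.0000
seg 4 [289.7°–360°] uniform, h=17: θ=348.9° here. β=59.2, B=70.3. 17·59.2/70.3 = 14.3158 → s = 57.3158

57.3158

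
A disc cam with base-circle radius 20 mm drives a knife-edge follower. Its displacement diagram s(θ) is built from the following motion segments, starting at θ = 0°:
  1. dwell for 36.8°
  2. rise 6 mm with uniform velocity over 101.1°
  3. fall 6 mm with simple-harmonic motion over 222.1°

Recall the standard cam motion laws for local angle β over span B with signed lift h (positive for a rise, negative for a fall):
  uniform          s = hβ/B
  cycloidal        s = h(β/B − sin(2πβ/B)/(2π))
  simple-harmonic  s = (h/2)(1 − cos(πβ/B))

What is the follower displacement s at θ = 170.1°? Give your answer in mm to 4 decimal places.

seg 1 [0°–36.8°] dwell: s stays 0.0000
seg 2 [36.8°–137.9°] uniform, h=6: full span → s += 6 → s = 6.0000
seg 3 [137.9°–360°] simple-harmonic, h=-6: θ=170.1° here. β=32.2, B=222.1. -6/2·(1 − cos(π·0.1450)) = -0.3058 → s = 5.6942

5.6942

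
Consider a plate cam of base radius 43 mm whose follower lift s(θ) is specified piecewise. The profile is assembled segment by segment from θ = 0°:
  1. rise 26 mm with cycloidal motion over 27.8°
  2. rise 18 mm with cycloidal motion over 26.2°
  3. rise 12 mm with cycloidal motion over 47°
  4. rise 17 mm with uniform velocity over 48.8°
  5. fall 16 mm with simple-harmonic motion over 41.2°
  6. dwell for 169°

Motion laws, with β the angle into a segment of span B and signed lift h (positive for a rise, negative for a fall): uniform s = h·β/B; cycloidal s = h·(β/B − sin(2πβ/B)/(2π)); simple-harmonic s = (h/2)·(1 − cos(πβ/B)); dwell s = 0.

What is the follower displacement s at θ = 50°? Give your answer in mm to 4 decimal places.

seg 1 [0°–27.8°] cycloidal, h=26: full span → s += 26 → s = 26.0000
seg 2 [27.8°–54°] cycloidal, h=18: θ=50° here. β=22.2, B=26.2. 18·(0.8473 − sin(2π·0.8473)/(2π)) = 17.5975 → s = 43.5975

43.5975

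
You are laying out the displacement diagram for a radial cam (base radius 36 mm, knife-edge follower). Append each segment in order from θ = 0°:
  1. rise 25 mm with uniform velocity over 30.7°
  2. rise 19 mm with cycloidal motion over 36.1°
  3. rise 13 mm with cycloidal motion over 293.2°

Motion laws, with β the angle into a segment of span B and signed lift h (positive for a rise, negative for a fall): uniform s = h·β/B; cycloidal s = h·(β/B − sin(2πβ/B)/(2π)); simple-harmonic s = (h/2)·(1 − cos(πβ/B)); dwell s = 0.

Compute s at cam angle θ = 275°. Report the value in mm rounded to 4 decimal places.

seg 1 [0°–30.7°] uniform, h=25: full span → s += 25 → s = 25.0000
seg 2 [30.7°–66.8°] cycloidal, h=19: full span → s += 19 → s = 44.0000
seg 3 [66.8°–360°] cycloidal, h=13: θ=275° here. β=208.2, B=293.2. 13·(0.7101 − sin(2π·0.7101)/(2π)) = 11.2356 → s = 55.2356

55.2356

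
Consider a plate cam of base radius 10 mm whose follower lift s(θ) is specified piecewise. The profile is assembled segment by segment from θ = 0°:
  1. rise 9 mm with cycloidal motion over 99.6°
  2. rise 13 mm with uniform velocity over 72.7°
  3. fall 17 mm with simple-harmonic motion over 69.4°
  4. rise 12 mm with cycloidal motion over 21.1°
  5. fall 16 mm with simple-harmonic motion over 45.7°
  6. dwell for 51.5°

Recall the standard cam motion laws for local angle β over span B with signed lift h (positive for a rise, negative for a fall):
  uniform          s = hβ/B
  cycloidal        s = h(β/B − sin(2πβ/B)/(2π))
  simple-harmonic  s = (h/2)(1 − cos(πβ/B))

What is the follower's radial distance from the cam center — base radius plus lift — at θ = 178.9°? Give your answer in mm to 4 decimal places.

seg 1 [0°–99.6°] cycloidal, h=9: full span → s += 9 → s = 9.0000
seg 2 [99.6°–172.3°] uniform, h=13: full span → s += 13 → s = 22.0000
seg 3 [172.3°–241.7°] simple-harmonic, h=-17: θ=178.9° here. β=6.6, B=69.4. -17/2·(1 − cos(π·0.0951)) = -0.3766 → s = 21.6234
radial distance = base radius + s = 10 + 21.6234 = 31.6234

31.6234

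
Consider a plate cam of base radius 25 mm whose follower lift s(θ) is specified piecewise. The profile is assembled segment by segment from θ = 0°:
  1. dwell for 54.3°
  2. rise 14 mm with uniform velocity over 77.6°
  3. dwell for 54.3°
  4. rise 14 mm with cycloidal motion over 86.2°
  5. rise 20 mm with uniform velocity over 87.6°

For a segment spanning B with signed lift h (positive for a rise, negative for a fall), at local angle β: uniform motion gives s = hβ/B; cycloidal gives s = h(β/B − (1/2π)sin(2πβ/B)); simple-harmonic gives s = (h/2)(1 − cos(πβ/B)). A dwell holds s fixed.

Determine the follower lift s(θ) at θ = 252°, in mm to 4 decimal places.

seg 1 [0°–54.3°] dwell: s stays 0.0000
seg 2 [54.3°–131.9°] uniform, h=14: full span → s += 14 → s = 14.0000
seg 3 [131.9°–186.2°] dwell: s stays 14.0000
seg 4 [186.2°–272.4°] cycloidal, h=14: θ=252° here. β=65.8, B=86.2. 14·(0.7633 − sin(2π·0.7633)/(2π)) = 12.9071 → s = 26.9071

26.9071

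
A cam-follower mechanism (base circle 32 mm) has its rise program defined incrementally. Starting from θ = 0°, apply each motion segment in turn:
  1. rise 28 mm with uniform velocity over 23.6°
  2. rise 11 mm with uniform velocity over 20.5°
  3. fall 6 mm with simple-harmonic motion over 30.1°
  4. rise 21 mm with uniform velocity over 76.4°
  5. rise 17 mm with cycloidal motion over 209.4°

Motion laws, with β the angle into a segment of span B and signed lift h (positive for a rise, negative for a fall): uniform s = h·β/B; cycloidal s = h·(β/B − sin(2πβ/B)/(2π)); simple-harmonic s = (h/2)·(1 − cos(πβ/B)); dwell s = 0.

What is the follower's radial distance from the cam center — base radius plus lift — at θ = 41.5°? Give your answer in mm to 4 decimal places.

seg 1 [0°–23.6°] uniform, h=28: full span → s += 28 → s = 28.0000
seg 2 [23.6°–44.1°] uniform, h=11: θ=41.5° here. β=17.9, B=20.5. 11·17.9/20.5 = 9.6049 → s = 37.6049
radial distance = base radius + s = 32 + 37.6049 = 69.6049

69.6049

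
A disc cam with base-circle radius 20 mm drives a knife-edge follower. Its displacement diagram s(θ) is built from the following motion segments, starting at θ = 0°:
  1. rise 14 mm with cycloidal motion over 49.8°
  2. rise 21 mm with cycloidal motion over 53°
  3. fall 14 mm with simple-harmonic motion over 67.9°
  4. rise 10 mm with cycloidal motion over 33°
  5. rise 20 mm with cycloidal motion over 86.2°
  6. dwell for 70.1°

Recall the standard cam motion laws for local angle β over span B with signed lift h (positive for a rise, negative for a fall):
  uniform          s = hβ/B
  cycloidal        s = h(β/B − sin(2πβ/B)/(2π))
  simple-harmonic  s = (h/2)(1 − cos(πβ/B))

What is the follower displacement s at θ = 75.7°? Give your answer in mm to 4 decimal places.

seg 1 [0°–49.8°] cycloidal, h=14: full span → s += 14 → s = 14.0000
seg 2 [49.8°–102.8°] cycloidal, h=21: θ=75.7° here. β=25.9, B=53. 21·(0.4887 − sin(2π·0.4887)/(2π)) = 10.0247 → s = 24.0247

24.0247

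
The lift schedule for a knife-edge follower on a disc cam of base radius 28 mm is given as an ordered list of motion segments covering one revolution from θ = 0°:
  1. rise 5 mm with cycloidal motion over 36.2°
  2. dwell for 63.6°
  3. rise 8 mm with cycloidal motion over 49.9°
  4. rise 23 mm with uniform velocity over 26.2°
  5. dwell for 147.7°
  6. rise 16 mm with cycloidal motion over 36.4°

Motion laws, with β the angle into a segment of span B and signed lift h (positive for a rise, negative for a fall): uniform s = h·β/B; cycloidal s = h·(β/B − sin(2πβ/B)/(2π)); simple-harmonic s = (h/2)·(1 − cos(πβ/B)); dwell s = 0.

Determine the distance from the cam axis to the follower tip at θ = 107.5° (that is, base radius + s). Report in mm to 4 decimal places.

seg 1 [0°–36.2°] cycloidal, h=5: full span → s += 5 → s = 5.0000
seg 2 [36.2°–99.8°] dwell: s stays 5.0000
seg 3 [99.8°–149.7°] cycloidal, h=8: θ=107.5° here. β=7.7, B=49.9. 8·(0.1543 − sin(2π·0.1543)/(2π)) = 0.1845 → s = 5.1845
radial distance = base radius + s = 28 + 5.1845 = 33.1845

33.1845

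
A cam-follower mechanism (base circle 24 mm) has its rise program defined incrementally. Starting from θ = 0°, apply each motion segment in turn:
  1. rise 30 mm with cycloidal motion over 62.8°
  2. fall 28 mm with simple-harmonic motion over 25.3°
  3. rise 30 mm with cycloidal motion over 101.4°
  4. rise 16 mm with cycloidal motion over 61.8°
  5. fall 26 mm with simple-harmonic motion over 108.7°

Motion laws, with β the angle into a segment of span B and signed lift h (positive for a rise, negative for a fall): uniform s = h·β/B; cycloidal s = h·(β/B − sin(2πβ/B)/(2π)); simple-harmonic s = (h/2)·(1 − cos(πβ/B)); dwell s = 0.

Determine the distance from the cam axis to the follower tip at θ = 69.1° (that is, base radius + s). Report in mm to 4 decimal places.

seg 1 [0°–62.8°] cycloidal, h=30: full span → s += 30 → s = 30.0000
seg 2 [62.8°–88.1°] simple-harmonic, h=-28: θ=69.1° here. β=6.3, B=25.3. -28/2·(1 − cos(π·0.2490)) = -4.0698 → s = 25.9302
radial distance = base radius + s = 24 + 25.9302 = 49.9302

49.9302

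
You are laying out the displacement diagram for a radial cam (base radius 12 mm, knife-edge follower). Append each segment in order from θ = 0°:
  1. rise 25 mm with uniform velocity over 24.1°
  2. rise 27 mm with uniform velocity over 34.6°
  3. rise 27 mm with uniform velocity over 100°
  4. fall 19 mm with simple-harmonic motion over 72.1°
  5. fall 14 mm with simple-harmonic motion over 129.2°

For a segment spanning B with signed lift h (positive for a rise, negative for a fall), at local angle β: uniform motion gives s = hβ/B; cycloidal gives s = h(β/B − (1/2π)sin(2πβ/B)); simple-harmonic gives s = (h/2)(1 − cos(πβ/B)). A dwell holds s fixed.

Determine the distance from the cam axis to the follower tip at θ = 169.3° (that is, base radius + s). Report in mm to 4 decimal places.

seg 1 [0°–24.1°] uniform, h=25: full span → s += 25 → s = 25.0000
seg 2 [24.1°–58.7°] uniform, h=27: full span → s += 27 → s = 52.0000
seg 3 [58.7°–158.7°] uniform, h=27: full span → s += 27 → s = 79.0000
seg 4 [158.7°–230.8°] simple-harmonic, h=-19: θ=169.3° here. β=10.6, B=72.1. -19/2·(1 − cos(π·0.1470)) = -0.9954 → s = 78.0046
radial distance = base radius + s = 12 + 78.0046 = 90.0046

90.0046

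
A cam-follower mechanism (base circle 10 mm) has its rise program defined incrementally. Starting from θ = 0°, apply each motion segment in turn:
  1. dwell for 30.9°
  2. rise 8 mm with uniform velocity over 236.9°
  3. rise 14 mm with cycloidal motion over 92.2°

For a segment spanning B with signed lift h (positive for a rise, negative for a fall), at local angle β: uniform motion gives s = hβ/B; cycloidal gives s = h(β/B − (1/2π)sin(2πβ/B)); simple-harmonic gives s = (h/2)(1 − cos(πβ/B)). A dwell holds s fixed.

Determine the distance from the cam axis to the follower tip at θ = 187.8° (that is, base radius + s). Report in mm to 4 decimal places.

seg 1 [0°–30.9°] dwell: s stays 0.0000
seg 2 [30.9°–267.8°] uniform, h=8: θ=187.8° here. β=156.9, B=236.9. 8·156.9/236.9 = 5.2984 → s = 5.2984
radial distance = base radius + s = 10 + 5.2984 = 15.2984

15.2984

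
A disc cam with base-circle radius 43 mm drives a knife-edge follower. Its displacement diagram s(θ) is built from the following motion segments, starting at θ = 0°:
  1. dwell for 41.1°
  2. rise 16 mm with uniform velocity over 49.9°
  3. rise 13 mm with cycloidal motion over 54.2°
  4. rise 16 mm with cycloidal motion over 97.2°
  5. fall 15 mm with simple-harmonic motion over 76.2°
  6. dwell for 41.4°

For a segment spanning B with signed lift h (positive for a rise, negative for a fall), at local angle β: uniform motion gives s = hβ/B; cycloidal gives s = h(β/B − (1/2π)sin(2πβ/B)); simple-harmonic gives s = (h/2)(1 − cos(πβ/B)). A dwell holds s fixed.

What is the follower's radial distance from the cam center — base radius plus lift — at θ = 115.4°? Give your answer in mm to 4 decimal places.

seg 1 [0°–41.1°] dwell: s stays 0.0000
seg 2 [41.1°–91°] uniform, h=16: full span → s += 16 → s = 16.0000
seg 3 [91°–145.2°] cycloidal, h=13: θ=115.4° here. β=24.4, B=54.2. 13·(0.4502 − sin(2π·0.4502)/(2π)) = 5.2153 → s = 21.2153
radial distance = base radius + s = 43 + 21.2153 = 64.2153

64.2153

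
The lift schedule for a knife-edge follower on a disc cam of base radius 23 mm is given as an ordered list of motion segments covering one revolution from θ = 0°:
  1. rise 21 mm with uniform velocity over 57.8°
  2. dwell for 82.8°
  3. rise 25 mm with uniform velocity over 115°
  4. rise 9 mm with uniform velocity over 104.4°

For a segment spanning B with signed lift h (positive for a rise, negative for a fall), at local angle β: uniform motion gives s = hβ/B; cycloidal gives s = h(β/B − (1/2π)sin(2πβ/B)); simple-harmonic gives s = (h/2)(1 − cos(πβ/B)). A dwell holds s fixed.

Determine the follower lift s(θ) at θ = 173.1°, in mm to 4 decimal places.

seg 1 [0°–57.8°] uniform, h=21: full span → s += 21 → s = 21.0000
seg 2 [57.8°–140.6°] dwell: s stays 21.0000
seg 3 [140.6°–255.6°] uniform, h=25: θ=173.1° here. β=32.5, B=115. 25·32.5/115 = 7.0652 → s = 28.0652

28.0652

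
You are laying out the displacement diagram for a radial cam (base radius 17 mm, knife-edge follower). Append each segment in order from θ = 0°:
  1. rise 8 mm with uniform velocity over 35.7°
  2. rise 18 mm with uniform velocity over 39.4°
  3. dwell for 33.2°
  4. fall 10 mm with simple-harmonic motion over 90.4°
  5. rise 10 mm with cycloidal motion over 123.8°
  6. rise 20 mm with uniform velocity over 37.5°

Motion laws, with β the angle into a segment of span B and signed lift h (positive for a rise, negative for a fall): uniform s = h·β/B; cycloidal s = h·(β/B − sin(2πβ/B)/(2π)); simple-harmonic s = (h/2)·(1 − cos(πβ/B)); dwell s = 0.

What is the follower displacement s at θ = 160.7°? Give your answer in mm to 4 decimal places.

seg 1 [0°–35.7°] uniform, h=8: full span → s += 8 → s = 8.0000
seg 2 [35.7°–75.1°] uniform, h=18: full span → s += 18 → s = 26.0000
seg 3 [75.1°–108.3°] dwell: s stays 26.0000
seg 4 [108.3°–198.7°] simple-harmonic, h=-10: θ=160.7° here. β=52.4, B=90.4. -10/2·(1 − cos(π·0.5796)) = -6.2381 → s = 19.7619

19.7619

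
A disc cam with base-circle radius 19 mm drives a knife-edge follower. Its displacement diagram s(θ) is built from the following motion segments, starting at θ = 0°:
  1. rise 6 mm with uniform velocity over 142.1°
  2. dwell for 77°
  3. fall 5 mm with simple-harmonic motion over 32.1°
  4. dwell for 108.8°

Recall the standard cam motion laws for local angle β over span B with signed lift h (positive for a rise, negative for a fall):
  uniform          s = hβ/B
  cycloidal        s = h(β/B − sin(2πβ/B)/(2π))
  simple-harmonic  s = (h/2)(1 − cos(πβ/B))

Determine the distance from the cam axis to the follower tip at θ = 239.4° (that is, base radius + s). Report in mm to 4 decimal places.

seg 1 [0°–142.1°] uniform, h=6: full span → s += 6 → s = 6.0000
seg 2 [142.1°–219.1°] dwell: s stays 6.0000
seg 3 [219.1°–251.2°] simple-harmonic, h=-5: θ=239.4° here. β=20.3, B=32.1. -5/2·(1 − cos(π·0.6324)) = -3.5101 → s = 2.4899
radial distance = base radius + s = 19 + 2.4899 = 21.4899

21.4899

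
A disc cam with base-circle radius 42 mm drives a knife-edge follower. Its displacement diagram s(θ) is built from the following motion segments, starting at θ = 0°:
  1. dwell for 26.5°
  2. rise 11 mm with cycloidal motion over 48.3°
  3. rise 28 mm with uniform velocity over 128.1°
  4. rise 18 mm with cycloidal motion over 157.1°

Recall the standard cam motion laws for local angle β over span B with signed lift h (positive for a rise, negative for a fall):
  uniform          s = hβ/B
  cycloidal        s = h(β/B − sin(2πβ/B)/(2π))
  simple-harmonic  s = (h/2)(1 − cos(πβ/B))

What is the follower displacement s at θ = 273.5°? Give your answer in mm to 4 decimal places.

seg 1 [0°–26.5°] dwell: s stays 0.0000
seg 2 [26.5°–74.8°] cycloidal, h=11: full span → s += 11 → s = 11.0000
seg 3 [74.8°–202.9°] uniform, h=28: full span → s += 28 → s = 39.0000
seg 4 [202.9°–360°] cycloidal, h=18: θ=273.5° here. β=70.6, B=157.1. 18·(0.4494 − sin(2π·0.4494)/(2π)) = 7.1935 → s = 46.1935

46.1935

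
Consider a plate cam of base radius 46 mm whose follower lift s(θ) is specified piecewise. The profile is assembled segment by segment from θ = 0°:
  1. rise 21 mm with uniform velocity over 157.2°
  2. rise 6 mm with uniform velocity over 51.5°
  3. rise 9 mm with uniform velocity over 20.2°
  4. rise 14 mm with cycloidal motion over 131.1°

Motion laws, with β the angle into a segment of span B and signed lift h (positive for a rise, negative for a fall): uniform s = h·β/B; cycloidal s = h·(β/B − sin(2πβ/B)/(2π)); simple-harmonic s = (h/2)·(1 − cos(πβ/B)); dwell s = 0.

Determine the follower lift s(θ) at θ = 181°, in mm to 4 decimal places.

seg 1 [0°–157.2°] uniform, h=21: full span → s += 21 → s = 21.0000
seg 2 [157.2°–208.7°] uniform, h=6: θ=181° here. β=23.8, B=51.5. 6·23.8/51.5 = 2.7728 → s = 23.7728

23.7728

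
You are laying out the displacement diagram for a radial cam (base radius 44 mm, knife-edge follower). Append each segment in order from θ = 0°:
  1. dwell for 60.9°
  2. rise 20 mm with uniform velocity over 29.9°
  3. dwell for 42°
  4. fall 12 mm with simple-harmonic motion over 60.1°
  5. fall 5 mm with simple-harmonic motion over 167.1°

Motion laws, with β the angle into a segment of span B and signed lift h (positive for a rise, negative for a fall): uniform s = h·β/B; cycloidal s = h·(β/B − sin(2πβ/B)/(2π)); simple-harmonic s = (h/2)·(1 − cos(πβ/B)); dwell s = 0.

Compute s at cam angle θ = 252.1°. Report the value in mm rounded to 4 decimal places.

seg 1 [0°–60.9°] dwell: s stays 0.0000
seg 2 [60.9°–90.8°] uniform, h=20: full span → s += 20 → s = 20.0000
seg 3 [90.8°–132.8°] dwell: s stays 20.0000
seg 4 [132.8°–192.9°] simple-harmonic, h=-12: full span → s += -12 → s = 8.0000
seg 5 [192.9°–360°] simple-harmonic, h=-5: θ=252.1° here. β=59.2, B=167.1. -5/2·(1 − cos(π·0.3543)) = -1.3951 → s = 6.6049

6.6049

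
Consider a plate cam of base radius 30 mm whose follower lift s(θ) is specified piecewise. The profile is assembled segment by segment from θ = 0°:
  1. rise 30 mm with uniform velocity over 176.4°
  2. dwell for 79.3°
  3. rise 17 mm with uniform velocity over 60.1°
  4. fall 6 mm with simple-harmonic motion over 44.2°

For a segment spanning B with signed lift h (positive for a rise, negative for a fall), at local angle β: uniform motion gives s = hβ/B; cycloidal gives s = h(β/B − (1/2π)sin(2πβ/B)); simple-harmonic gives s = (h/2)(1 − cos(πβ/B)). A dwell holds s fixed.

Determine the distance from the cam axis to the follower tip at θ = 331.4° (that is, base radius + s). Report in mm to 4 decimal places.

seg 1 [0°–176.4°] uniform, h=30: full span → s += 30 → s = 30.0000
seg 2 [176.4°–255.7°] dwell: s stays 30.0000
seg 3 [255.7°–315.8°] uniform, h=17: full span → s += 17 → s = 47.0000
seg 4 [315.8°–360°] simple-harmonic, h=-6: θ=331.4° here. β=15.6, B=44.2. -6/2·(1 − cos(π·0.3529)) = -1.6628 → s = 45.3372
radial distance = base radius + s = 30 + 45.3372 = 75.3372

75.3372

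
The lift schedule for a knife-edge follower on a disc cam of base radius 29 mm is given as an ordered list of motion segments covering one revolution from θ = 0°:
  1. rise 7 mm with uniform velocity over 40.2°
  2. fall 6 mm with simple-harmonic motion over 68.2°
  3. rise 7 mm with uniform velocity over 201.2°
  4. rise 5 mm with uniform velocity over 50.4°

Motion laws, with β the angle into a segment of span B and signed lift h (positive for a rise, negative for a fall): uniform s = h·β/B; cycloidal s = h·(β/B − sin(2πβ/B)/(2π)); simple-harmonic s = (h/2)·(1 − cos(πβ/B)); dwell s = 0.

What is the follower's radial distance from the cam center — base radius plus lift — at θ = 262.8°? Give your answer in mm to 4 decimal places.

seg 1 [0°–40.2°] uniform, h=7: full span → s += 7 → s = 7.0000
seg 2 [40.2°–108.4°] simple-harmonic, h=-6: full span → s += -6 → s = 1.0000
seg 3 [108.4°–309.6°] uniform, h=7: θ=262.8° here. β=154.4, B=201.2. 7·154.4/201.2 = 5.3718 → s = 6.3718
radial distance = base radius + s = 29 + 6.3718 = 35.3718

35.3718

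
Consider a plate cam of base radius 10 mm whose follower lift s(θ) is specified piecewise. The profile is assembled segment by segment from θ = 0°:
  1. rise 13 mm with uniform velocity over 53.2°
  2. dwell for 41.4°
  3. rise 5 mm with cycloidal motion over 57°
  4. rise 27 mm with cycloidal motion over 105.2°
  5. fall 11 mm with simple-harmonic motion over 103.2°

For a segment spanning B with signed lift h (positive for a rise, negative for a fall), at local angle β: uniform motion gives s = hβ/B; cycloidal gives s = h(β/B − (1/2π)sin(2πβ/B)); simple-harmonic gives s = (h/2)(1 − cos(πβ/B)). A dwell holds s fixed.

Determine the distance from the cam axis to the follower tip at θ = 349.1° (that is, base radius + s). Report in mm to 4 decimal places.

seg 1 [0°–53.2°] uniform, h=13: full span → s += 13 → s = 13.0000
seg 2 [53.2°–94.6°] dwell: s stays 13.0000
seg 3 [94.6°–151.6°] cycloidal, h=5: full span → s += 5 → s = 18.0000
seg 4 [151.6°–256.8°] cycloidal, h=27: full span → s += 27 → s = 45.0000
seg 5 [256.8°–360°] simple-harmonic, h=-11: θ=349.1° here. β=92.3, B=103.2. -11/2·(1 − cos(π·0.8944)) = -10.7000 → s = 34.3000
radial distance = base radius + s = 10 + 34.3000 = 44.3000

44.3000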